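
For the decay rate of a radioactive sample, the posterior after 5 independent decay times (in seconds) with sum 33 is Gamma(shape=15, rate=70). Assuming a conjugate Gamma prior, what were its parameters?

Gamma(shape=10, rate=37)

For an exponential likelihood with a Gamma(α, β) prior on the rate, n observations with total T give posterior Gamma(α+n, β+T).
So α = 15 − 5 = 10 and β = 70 − 33 = 37.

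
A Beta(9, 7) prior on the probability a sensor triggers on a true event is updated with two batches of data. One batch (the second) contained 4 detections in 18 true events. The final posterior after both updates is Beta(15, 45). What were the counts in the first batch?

Because Beta–binomial updating is additive in the counts, the combined data contributed (α_post−α_prior, β_post−β_prior) successes and failures.
Total across both batches: 15−9=6 detections, 45−7=38 misses.
Subtract the second batch: 6−4=2 detections and 38−14=24 misses.

2 detections and 24 misses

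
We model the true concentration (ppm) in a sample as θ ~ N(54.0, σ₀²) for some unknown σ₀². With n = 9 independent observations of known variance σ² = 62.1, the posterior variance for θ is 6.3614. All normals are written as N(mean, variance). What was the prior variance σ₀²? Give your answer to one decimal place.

For the Normal–Normal model with known σ², precisions add: τ_n = τ₀ + n/σ².
So 1/σ₀² = 1/6.3614 − 9/62.1 = 0.157198 − 0.144928 = 0.012270.
Hence σ₀² = 1/0.012270 ≈ 81.5.

σ₀² = 81.5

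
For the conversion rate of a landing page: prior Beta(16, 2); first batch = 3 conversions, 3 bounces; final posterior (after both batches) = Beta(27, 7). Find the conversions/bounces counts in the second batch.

8 conversions and 2 bounces

Because Beta–binomial updating is additive in the counts, the combined data contributed (α_post−α_prior, β_post−β_prior) successes and failures.
Total across both batches: 27−16=11 conversions, 7−2=5 bounces.
Subtract the first batch: 11−3=8 conversions and 5−3=2 bounces.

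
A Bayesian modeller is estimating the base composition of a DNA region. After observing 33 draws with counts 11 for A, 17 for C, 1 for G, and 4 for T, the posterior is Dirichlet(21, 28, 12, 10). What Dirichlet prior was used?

For a Dirichlet(α) prior with multinomial counts c, the posterior is Dirichlet(α + c) componentwise.
Subtract each count from the matching posterior parameter: 21−11=10, 28−17=11, 12−1=11, 10−4=6.

Dirichlet(10, 11, 11, 6)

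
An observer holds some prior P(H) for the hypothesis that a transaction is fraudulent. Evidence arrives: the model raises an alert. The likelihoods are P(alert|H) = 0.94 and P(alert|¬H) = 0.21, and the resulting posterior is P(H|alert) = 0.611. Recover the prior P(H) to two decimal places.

Bayes' rule in odds form gives O(H|E) = O(H)·[P(E|H)/P(E|¬H)], hence O(H) = O(H|E)/LR.
Posterior odds = 0.611/(1−0.611) = 1.5707. LR = 0.94/0.21 = 4.4762.
Prior odds = 1.5707/4.4762 = 0.3509, so P(H) = 0.3509/(1+0.3509) ≈ 0.26.

P(H) = 0.26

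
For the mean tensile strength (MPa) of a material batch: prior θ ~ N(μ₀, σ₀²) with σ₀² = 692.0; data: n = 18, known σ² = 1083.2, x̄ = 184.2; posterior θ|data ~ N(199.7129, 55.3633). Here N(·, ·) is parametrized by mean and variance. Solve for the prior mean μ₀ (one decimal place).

μ₀ = 378.1

The posterior mean is a precision-weighted average: μ_n = (τ₀μ₀ + τ_data·x̄)/(τ₀+τ_data), with τ₀=1/σ₀² and τ_data=n/σ².
Here τ₀ = 1/692.0 = 0.001445 and τ_data = 18/1083.2 = 0.016617, so τ_n = 0.018062.
Rearranging for μ₀: μ₀ = (μ_n·τ_n − τ_data·x̄)/τ₀ = (199.7129·0.018062 − 0.016617·184.2) / 0.001445 = 0.546363/0.001445 ≈ 378.1.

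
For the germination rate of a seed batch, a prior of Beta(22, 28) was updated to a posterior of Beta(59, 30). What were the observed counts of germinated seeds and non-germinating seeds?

Under Beta–binomial conjugacy the posterior parameters are (a+s, b+f).
So s = 59 − 22 = 37 and f = 30 − 28 = 2.

37 germinated seeds and 2 non-germinating seeds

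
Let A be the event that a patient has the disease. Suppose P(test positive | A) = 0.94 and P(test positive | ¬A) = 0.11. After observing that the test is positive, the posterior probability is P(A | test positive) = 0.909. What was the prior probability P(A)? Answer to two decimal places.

Bayes' rule in odds form gives O(A|E) = O(A)·[P(E|A)/P(E|¬A)], hence O(A) = O(A|E)/LR.
Posterior odds = 0.909/(1−0.909) = 9.9890. LR = 0.94/0.11 = 8.5455.
Prior odds = 9.9890/8.5455 = 1.1689, so P(A) = 1.1689/(1+1.1689) ≈ 0.54.

P(A) = 0.54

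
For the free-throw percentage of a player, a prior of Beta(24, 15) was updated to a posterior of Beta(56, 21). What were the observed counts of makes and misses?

A Beta(a, b) prior with s successes and f failures in binomial data gives a Beta(a+s, b+f) posterior.
So s = 56 − 24 = 32 and f = 21 − 15 = 6.

32 makes and 6 misses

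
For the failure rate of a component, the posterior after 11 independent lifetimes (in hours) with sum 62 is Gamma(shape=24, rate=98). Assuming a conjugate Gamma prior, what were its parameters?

Gamma–exponential conjugacy: posterior shape = α + n, posterior rate = β + Σtᵢ.
So α = 24 − 11 = 13 and β = 98 − 62 = 36.

Gamma(shape=13, rate=36)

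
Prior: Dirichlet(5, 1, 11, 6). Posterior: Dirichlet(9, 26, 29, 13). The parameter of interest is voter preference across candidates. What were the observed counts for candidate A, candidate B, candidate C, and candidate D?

counts (4, 25, 18, 7)

For a Dirichlet(α) prior with multinomial counts c, the posterior is Dirichlet(α + c) componentwise.
Counts are posterior − prior componentwise: 9−5=4, 26−1=25, 29−11=18, 13−6=7.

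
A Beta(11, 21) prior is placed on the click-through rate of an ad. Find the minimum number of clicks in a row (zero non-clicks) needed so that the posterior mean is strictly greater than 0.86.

k = 119

After k clicks and 0 non-clicks the posterior is Beta(11+k, 21), with mean (11+k)/(11+21+k).
Set (11+k)/(32+k) > 0.86 and solve: k > (0.86·32 − 11)/(1 − 0.86) = 118.000.
The smallest integer exceeding 118.000 is 119, and checking k=119: (130)/(151) = 0.8609 > 0.86.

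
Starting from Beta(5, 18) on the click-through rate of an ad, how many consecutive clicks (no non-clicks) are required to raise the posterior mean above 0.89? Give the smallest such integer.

k = 141

After k clicks and 0 non-clicks the posterior is Beta(5+k, 18), with mean (5+k)/(5+18+k).
Set (5+k)/(23+k) > 0.89 and solve: k > (0.89·23 − 5)/(1 − 0.89) = 140.636.
The smallest integer exceeding 140.636 is 141, and checking k=141: (146)/(164) = 0.8902 > 0.89.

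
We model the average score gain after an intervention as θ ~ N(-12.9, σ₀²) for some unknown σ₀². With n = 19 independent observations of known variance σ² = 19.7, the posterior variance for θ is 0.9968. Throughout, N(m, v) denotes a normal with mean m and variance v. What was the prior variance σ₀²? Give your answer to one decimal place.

Posterior precision equals prior precision plus data precision: 1/σ_n² = 1/σ₀² + n/σ².
So 1/σ₀² = 1/0.9968 − 19/19.7 = 1.003210 − 0.964467 = 0.038743.
Hence σ₀² = 1/0.038743 ≈ 25.8.

σ₀² = 25.8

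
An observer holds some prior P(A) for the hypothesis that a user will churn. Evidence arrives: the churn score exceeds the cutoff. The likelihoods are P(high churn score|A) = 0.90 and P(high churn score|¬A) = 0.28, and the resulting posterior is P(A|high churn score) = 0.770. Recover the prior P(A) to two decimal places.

P(A) = 0.51

In odds form, posterior odds = prior odds × likelihood ratio, so prior odds = posterior odds ÷ LR.
Posterior odds = 0.770/(1−0.770) = 3.3478. LR = 0.90/0.28 = 3.2143.
Prior odds = 3.3478/3.2143 = 1.0415, so P(A) = 1.0415/(1+1.0415) ≈ 0.51.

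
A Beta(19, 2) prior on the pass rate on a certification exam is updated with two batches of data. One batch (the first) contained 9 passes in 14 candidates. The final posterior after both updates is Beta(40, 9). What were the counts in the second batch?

Because Beta–binomial updating is additive in the counts, the combined data contributed (α_post−α_prior, β_post−β_prior) successes and failures.
Total across both batches: 40−19=21 passes, 9−2=7 failures.
Subtract the first batch: 21−9=12 passes and 7−5=2 failures.

12 passes and 2 failures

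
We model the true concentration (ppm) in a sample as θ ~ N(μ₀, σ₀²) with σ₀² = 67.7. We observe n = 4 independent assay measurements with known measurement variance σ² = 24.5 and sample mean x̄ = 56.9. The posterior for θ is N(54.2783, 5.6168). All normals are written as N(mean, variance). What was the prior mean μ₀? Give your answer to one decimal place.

μ₀ = 25.3

The posterior mean is a precision-weighted average: μ_n = (τ₀μ₀ + τ_data·x̄)/(τ₀+τ_data), with τ₀=1/σ₀² and τ_data=n/σ².
Here τ₀ = 1/67.7 = 0.014771 and τ_data = 4/24.5 = 0.163265, so τ_n = 0.178036.
Rearranging for μ₀: μ₀ = (μ_n·τ_n − τ_data·x̄)/τ₀ = (54.2783·0.178036 − 0.163265·56.9) / 0.014771 = 0.373713/0.014771 ≈ 25.3.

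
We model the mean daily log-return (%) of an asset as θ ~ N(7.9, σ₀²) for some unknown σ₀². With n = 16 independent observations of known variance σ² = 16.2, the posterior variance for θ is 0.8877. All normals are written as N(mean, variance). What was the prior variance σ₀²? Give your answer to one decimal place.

σ₀² = 7.2

For the Normal–Normal model with known σ², precisions add: τ_n = τ₀ + n/σ².
So 1/σ₀² = 1/0.8877 − 16/16.2 = 1.126507 − 0.987654 = 0.138853.
Hence σ₀² = 1/0.138853 ≈ 7.2.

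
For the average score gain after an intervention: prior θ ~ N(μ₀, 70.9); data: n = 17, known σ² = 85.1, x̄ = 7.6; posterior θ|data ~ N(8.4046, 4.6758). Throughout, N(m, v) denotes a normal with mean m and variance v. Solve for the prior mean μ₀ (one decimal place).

With known observation variance, the Normal–Normal posterior has precision τ_n = τ₀ + n/σ² and mean μ_n = (τ₀μ₀ + (n/σ²)x̄)/τ_n.
Here τ₀ = 1/70.9 = 0.014104 and τ_data = 17/85.1 = 0.199765, so τ_n = 0.213869.
Rearranging for μ₀: μ₀ = (μ_n·τ_n − τ_data·x̄)/τ₀ = (8.4046·0.213869 − 0.199765·7.6) / 0.014104 = 0.279269/0.014104 ≈ 19.8.

μ₀ = 19.8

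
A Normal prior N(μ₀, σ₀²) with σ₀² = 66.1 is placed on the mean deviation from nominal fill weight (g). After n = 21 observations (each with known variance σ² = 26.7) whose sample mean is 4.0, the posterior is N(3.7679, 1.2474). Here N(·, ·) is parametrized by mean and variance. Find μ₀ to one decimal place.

μ₀ = -8.3

With known observation variance, the Normal–Normal posterior has precision τ_n = τ₀ + n/σ² and mean μ_n = (τ₀μ₀ + (n/σ²)x̄)/τ_n.
Here τ₀ = 1/66.1 = 0.015129 and τ_data = 21/26.7 = 0.786517, so τ_n = 0.801646.
Rearranging for μ₀: μ₀ = (μ_n·τ_n − τ_data·x̄)/τ₀ = (3.7679·0.801646 − 0.786517·4.0) / 0.015129 = -0.125546/0.015129 ≈ -8.3.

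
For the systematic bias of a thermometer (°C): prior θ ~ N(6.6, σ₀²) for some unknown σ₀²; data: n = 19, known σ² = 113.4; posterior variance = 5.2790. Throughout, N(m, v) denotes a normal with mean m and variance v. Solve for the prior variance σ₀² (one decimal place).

σ₀² = 45.7

For the Normal–Normal model with known σ², precisions add: τ_n = τ₀ + n/σ².
So 1/σ₀² = 1/5.2790 − 19/113.4 = 0.189430 − 0.167549 = 0.021881.
Hence σ₀² = 1/0.021881 ≈ 45.7.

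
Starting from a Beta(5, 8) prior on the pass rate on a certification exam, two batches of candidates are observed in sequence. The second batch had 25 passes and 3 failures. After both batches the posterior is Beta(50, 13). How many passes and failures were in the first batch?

20 passes and 2 failures

Because Beta–binomial updating is additive in the counts, the combined data contributed (α_post−α_prior, β_post−β_prior) successes and failures.
Total across both batches: 50−5=45 passes, 13−8=5 failures.
Subtract the second batch: 45−25=20 passes and 5−3=2 failures.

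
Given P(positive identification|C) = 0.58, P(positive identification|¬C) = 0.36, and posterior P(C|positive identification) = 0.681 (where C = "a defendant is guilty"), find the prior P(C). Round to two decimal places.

P(C) = 0.57

In odds form, posterior odds = prior odds × likelihood ratio, so prior odds = posterior odds ÷ LR.
Posterior odds = 0.681/(1−0.681) = 2.1348. LR = 0.58/0.36 = 1.6111.
Prior odds = 2.1348/1.6111 = 1.3251, so P(C) = 1.3251/(1+1.3251) ≈ 0.57.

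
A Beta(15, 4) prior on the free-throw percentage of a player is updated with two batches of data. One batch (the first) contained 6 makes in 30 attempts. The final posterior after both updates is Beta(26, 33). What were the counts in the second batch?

Because Beta–binomial updating is additive in the counts, the combined data contributed (α_post−α_prior, β_post−β_prior) successes and failures.
Total across both batches: 26−15=11 makes, 33−4=29 misses.
Subtract the first batch: 11−6=5 makes and 29−24=5 misses.

5 makes and 5 misses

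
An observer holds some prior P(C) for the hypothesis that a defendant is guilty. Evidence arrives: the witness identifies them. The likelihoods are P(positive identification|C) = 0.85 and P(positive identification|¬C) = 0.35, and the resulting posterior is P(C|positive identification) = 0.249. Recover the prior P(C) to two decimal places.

P(C) = 0.12

In odds form, posterior odds = prior odds × likelihood ratio, so prior odds = posterior odds ÷ LR.
Posterior odds = 0.249/(1−0.249) = 0.3316. LR = 0.85/0.35 = 2.4286.
Prior odds = 0.3316/2.4286 = 0.1365, so P(C) = 0.1365/(1+0.1365) ≈ 0.12.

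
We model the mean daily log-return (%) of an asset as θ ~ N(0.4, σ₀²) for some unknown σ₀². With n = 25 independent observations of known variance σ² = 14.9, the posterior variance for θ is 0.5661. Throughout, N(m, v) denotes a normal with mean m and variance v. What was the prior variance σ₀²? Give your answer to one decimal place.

Posterior precision equals prior precision plus data precision: 1/σ_n² = 1/σ₀² + n/σ².
So 1/σ₀² = 1/0.5661 − 25/14.9 = 1.766472 − 1.677852 = 0.088620.
Hence σ₀² = 1/0.088620 ≈ 11.3.

σ₀² = 11.3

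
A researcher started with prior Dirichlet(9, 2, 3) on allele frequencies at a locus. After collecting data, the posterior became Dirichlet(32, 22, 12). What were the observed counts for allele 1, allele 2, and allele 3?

counts (23, 20, 9)

For a Dirichlet(α) prior with multinomial counts c, the posterior is Dirichlet(α + c) componentwise.
Counts are posterior − prior componentwise: 32−9=23, 22−2=20, 12−3=9.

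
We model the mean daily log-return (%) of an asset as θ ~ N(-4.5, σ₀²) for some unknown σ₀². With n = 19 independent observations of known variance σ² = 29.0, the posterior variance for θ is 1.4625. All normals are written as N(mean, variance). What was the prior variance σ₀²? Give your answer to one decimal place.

Posterior precision equals prior precision plus data precision: 1/σ_n² = 1/σ₀² + n/σ².
So 1/σ₀² = 1/1.4625 − 19/29.0 = 0.683761 − 0.655172 = 0.028589.
Hence σ₀² = 1/0.028589 ≈ 35.0.

σ₀² = 35.0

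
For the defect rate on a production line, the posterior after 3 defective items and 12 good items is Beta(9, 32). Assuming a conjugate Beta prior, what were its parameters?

Beta is conjugate to the binomial likelihood: posterior = Beta(a+s, b+f).
Subtract the data counts: 9−3=6, 32−12=20.

Beta(6, 20)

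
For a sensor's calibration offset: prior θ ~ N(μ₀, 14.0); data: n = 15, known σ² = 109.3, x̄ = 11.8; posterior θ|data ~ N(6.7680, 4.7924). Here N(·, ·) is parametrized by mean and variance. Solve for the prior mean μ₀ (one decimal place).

μ₀ = -2.9

The posterior mean is a precision-weighted average: μ_n = (τ₀μ₀ + τ_data·x̄)/(τ₀+τ_data), with τ₀=1/σ₀² and τ_data=n/σ².
Here τ₀ = 1/14.0 = 0.071429 and τ_data = 15/109.3 = 0.137237, so τ_n = 0.208666.
Rearranging for μ₀: μ₀ = (μ_n·τ_n − τ_data·x̄)/τ₀ = (6.7680·0.208666 − 0.137237·11.8) / 0.071429 = -0.207145/0.071429 ≈ -2.9.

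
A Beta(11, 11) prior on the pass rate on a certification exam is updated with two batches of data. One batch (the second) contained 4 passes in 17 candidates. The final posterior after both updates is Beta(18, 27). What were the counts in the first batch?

3 passes and 3 failures

Sequential conjugate updates are equivalent to a single update on the pooled data, so total successes = posterior α − prior α and total failures = posterior β − prior β.
Total across both batches: 18−11=7 passes, 27−11=16 failures.
Subtract the second batch: 7−4=3 passes and 16−13=3 failures.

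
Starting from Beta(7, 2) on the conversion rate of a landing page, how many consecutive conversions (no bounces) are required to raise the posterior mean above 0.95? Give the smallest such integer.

After k conversions and 0 bounces the posterior is Beta(7+k, 2), with mean (7+k)/(7+2+k).
Set (7+k)/(9+k) > 0.95 and solve: k > (0.95·9 − 7)/(1 − 0.95) = 31.000.
The smallest integer exceeding 31.000 is 32, and checking k=32: (39)/(41) = 0.9512 > 0.95.

k = 32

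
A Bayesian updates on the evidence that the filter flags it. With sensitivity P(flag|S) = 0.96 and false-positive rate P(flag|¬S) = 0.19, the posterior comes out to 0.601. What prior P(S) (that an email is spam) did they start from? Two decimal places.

P(S) = 0.23

In odds form, posterior odds = prior odds × likelihood ratio, so prior odds = posterior odds ÷ LR.
Posterior odds = 0.601/(1−0.601) = 1.5063. LR = 0.96/0.19 = 5.0526.
Prior odds = 1.5063/5.0526 = 0.2981, so P(S) = 0.2981/(1+0.2981) ≈ 0.23.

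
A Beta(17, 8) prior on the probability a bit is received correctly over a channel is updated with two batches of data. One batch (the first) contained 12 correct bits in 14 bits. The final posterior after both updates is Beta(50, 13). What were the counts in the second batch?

Because Beta–binomial updating is additive in the counts, the combined data contributed (α_post−α_prior, β_post−β_prior) successes and failures.
Total across both batches: 50−17=33 correct bits, 13−8=5 errors.
Subtract the first batch: 33−12=21 correct bits and 5−2=3 errors.

21 correct bits and 3 errors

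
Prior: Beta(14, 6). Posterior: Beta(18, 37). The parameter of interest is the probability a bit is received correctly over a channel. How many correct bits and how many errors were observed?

4 correct bits and 31 errors

Under Beta–binomial conjugacy the posterior parameters are (a+s, b+f).
So s = 18 − 14 = 4 and f = 37 − 6 = 31.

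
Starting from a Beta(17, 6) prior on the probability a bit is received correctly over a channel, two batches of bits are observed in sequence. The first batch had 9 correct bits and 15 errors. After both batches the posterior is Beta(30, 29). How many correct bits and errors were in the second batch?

Sequential conjugate updates are equivalent to a single update on the pooled data, so total successes = posterior α − prior α and total failures = posterior β − prior β.
Total across both batches: 30−17=13 correct bits, 29−6=23 errors.
Subtract the first batch: 13−9=4 correct bits and 23−15=8 errors.

4 correct bits and 8 errors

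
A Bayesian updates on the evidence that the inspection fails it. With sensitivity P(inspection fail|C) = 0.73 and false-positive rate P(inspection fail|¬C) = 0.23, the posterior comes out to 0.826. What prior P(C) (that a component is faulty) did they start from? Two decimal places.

Bayes' rule in odds form gives O(C|E) = O(C)·[P(E|C)/P(E|¬C)], hence O(C) = O(C|E)/LR.
Posterior odds = 0.826/(1−0.826) = 4.7471. LR = 0.73/0.23 = 3.1739.
Prior odds = 4.7471/3.1739 = 1.4957, so P(C) = 1.4957/(1+1.4957) ≈ 0.60.

P(C) = 0.60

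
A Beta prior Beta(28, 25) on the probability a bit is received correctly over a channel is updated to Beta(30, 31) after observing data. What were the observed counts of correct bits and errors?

2 correct bits and 6 errors

A Beta(α, β) prior with s successes and f failures in binomial data gives a Beta(α+s, β+f) posterior.
So s = 30 − 28 = 2 and f = 31 − 25 = 6.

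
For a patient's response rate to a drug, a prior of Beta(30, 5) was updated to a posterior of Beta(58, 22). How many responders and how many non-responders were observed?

A Beta(α, β) prior with s successes and f failures in binomial data gives a Beta(α+s, β+f) posterior.
So s = 58 − 30 = 28 and f = 22 − 5 = 17.

28 responders and 17 non-responders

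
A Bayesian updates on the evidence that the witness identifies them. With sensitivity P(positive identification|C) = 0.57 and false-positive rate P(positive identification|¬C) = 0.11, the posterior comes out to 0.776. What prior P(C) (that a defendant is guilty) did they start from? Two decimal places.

In odds form, posterior odds = prior odds × likelihood ratio, so prior odds = posterior odds ÷ LR.
Posterior odds = 0.776/(1−0.776) = 3.4643. LR = 0.57/0.11 = 5.1818.
Prior odds = 3.4643/5.1818 = 0.6686, so P(C) = 0.6686/(1+0.6686) ≈ 0.40.

P(C) = 0.40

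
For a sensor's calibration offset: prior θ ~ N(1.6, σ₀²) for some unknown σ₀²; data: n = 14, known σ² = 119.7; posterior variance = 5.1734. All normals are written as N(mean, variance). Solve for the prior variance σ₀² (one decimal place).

Posterior precision equals prior precision plus data precision: 1/σ_n² = 1/σ₀² + n/σ².
So 1/σ₀² = 1/5.1734 − 14/119.7 = 0.193296 − 0.116959 = 0.076337.
Hence σ₀² = 1/0.076337 ≈ 13.1.

σ₀² = 13.1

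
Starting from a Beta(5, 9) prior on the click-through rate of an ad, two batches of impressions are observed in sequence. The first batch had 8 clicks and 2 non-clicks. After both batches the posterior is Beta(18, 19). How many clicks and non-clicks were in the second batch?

5 clicks and 8 non-clicks

Because Beta–binomial updating is additive in the counts, the combined data contributed (α_post−α_prior, β_post−β_prior) successes and failures.
Total across both batches: 18−5=13 clicks, 19−9=10 non-clicks.
Subtract the first batch: 13−8=5 clicks and 10−2=8 non-clicks.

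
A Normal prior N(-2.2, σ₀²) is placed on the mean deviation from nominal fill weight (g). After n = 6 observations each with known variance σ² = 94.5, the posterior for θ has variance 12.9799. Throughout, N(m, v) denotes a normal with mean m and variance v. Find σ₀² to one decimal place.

For the Normal–Normal model with known σ², precisions add: τ_n = τ₀ + n/σ².
So 1/σ₀² = 1/12.9799 − 6/94.5 = 0.077042 − 0.063492 = 0.013550.
Hence σ₀² = 1/0.013550 ≈ 73.8.

σ₀² = 73.8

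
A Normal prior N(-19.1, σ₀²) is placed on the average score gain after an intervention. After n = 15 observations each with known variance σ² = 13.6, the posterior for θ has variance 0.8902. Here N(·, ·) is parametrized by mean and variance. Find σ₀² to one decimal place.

σ₀² = 49.0

Posterior precision equals prior precision plus data precision: 1/σ_n² = 1/σ₀² + n/σ².
So 1/σ₀² = 1/0.8902 − 15/13.6 = 1.123343 − 1.102941 = 0.020402.
Hence σ₀² = 1/0.020402 ≈ 49.0.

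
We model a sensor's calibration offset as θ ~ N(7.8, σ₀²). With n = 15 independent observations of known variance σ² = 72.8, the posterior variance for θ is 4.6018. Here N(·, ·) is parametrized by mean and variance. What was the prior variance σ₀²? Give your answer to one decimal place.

Posterior precision equals prior precision plus data precision: 1/σ_n² = 1/σ₀² + n/σ².
So 1/σ₀² = 1/4.6018 − 15/72.8 = 0.217306 − 0.206044 = 0.011262.
Hence σ₀² = 1/0.011262 ≈ 88.8.

σ₀² = 88.8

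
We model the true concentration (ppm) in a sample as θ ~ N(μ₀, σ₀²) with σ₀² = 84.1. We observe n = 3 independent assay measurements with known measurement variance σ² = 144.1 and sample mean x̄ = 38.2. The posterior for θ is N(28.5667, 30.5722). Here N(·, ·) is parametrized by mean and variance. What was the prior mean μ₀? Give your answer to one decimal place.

The posterior mean is a precision-weighted average: μ_n = (τ₀μ₀ + τ_data·x̄)/(τ₀+τ_data), with τ₀=1/σ₀² and τ_data=n/σ².
Here τ₀ = 1/84.1 = 0.011891 and τ_data = 3/144.1 = 0.020819, so τ_n = 0.032710.
Rearranging for μ₀: μ₀ = (μ_n·τ_n − τ_data·x̄)/τ₀ = (28.5667·0.032710 − 0.020819·38.2) / 0.011891 = 0.139131/0.011891 ≈ 11.7.

μ₀ = 11.7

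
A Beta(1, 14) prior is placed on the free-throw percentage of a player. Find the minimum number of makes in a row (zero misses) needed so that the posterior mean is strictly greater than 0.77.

After k makes and 0 misses the posterior is Beta(1+k, 14), with mean (1+k)/(1+14+k).
Set (1+k)/(15+k) > 0.77 and solve: k > (0.77·15 − 1)/(1 − 0.77) = 45.870.
The smallest integer exceeding 45.870 is 46.

k = 46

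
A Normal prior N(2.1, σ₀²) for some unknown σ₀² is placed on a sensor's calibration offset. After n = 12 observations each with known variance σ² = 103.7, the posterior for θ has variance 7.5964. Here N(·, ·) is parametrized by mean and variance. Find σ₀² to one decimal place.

For the Normal–Normal model with known σ², precisions add: τ_n = τ₀ + n/σ².
So 1/σ₀² = 1/7.5964 − 12/103.7 = 0.131641 − 0.115718 = 0.015923.
Hence σ₀² = 1/0.015923 ≈ 62.8.

σ₀² = 62.8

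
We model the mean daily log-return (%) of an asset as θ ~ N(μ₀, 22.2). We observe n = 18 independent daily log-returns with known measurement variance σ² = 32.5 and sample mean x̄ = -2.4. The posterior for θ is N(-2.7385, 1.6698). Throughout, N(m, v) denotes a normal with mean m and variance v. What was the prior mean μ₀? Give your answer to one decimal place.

The posterior mean is a precision-weighted average: μ_n = (τ₀μ₀ + τ_data·x̄)/(τ₀+τ_data), with τ₀=1/σ₀² and τ_data=n/σ².
Here τ₀ = 1/22.2 = 0.045045 and τ_data = 18/32.5 = 0.553846, so τ_n = 0.598891.
Rearranging for μ₀: μ₀ = (μ_n·τ_n − τ_data·x̄)/τ₀ = (-2.7385·0.598891 − 0.553846·-2.4) / 0.045045 = -0.310833/0.045045 ≈ -6.9.

μ₀ = -6.9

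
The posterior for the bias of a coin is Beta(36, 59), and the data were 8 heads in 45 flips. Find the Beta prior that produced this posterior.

Beta is conjugate to the binomial likelihood: posterior = Beta(α+s, β+f).
Subtract the data counts: 36−8=28, 59−37=22.

Beta(28, 22)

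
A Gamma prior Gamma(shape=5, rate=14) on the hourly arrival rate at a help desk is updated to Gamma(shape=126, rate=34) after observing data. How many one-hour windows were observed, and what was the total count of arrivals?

n = 20 one-hour windows with total 121 arrivals

Gamma–Poisson conjugacy: posterior shape = α + Σxᵢ, posterior rate = β + n.
Matching: Σxᵢ = 126 − 5 = 121 and n = 34 − 14 = 20.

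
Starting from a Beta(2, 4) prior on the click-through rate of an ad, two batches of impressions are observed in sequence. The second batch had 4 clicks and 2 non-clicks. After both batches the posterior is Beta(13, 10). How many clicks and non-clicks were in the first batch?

7 clicks and 4 non-clicks

Sequential conjugate updates are equivalent to a single update on the pooled data, so total successes = posterior α − prior α and total failures = posterior β − prior β.
Total across both batches: 13−2=11 clicks, 10−4=6 non-clicks.
Subtract the second batch: 11−4=7 clicks and 6−2=4 non-clicks.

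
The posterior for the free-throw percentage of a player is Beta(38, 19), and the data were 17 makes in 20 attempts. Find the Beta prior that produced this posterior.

Beta(21, 16)

A Beta(a, b) prior with s successes and f failures in binomial data gives a Beta(a+s, b+f) posterior.
Subtract the data counts: 38−17=21, 19−3=16.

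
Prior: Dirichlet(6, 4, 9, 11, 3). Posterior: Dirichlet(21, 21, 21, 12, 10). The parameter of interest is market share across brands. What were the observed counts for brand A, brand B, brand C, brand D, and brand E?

counts (15, 17, 12, 1, 7)

For a Dirichlet(α) prior with multinomial counts c, the posterior is Dirichlet(α + c) componentwise.
Counts are posterior − prior componentwise: 21−6=15, 21−4=17, 21−9=12, 12−11=1, 10−3=7.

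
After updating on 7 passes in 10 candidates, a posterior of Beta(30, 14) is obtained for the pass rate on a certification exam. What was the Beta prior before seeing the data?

Beta(23, 11)

Under Beta–binomial conjugacy the posterior parameters are (a+s, b+f).
So a = 30 − 7 = 23 and b = 14 − 3 = 11.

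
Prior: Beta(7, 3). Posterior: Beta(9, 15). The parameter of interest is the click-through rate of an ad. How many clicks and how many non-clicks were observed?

A Beta(a, b) prior with s successes and f failures in binomial data gives a Beta(a+s, b+f) posterior.
So s = 9 − 7 = 2 and f = 15 − 3 = 12.

2 clicks and 12 non-clicks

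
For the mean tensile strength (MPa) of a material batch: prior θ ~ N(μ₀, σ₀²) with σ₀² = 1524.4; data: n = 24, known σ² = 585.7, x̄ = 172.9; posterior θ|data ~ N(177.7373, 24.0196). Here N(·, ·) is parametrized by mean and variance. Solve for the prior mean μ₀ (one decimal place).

μ₀ = 479.9

With known observation variance, the Normal–Normal posterior has precision τ_n = τ₀ + n/σ² and mean μ_n = (τ₀μ₀ + (n/σ²)x̄)/τ_n.
Here τ₀ = 1/1524.4 = 0.000656 and τ_data = 24/585.7 = 0.040977, so τ_n = 0.041633.
Rearranging for μ₀: μ₀ = (μ_n·τ_n − τ_data·x̄)/τ₀ = (177.7373·0.041633 − 0.040977·172.9) / 0.000656 = 0.314814/0.000656 ≈ 479.9.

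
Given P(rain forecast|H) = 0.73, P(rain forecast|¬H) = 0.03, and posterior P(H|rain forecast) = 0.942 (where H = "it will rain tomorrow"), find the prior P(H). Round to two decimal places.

P(H) = 0.40

In odds form, posterior odds = prior odds × likelihood ratio, so prior odds = posterior odds ÷ LR.
Posterior odds = 0.942/(1−0.942) = 16.2414. LR = 0.73/0.03 = 24.3333.
Prior odds = 16.2414/24.3333 = 0.6675, so P(H) = 0.6675/(1+0.6675) ≈ 0.40.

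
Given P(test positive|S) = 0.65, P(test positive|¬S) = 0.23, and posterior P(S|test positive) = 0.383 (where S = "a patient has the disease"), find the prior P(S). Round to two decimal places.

P(S) = 0.18

In odds form, posterior odds = prior odds × likelihood ratio, so prior odds = posterior odds ÷ LR.
Posterior odds = 0.383/(1−0.383) = 0.6207. LR = 0.65/0.23 = 2.8261.
Prior odds = 0.6207/2.8261 = 0.2196, so P(S) = 0.2196/(1+0.2196) ≈ 0.18.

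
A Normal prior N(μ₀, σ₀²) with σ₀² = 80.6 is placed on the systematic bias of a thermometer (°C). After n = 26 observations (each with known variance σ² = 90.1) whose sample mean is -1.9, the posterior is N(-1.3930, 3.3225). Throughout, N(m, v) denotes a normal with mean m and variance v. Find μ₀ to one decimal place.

With known observation variance, the Normal–Normal posterior has precision τ_n = τ₀ + n/σ² and mean μ_n = (τ₀μ₀ + (n/σ²)x̄)/τ_n.
Here τ₀ = 1/80.6 = 0.012407 and τ_data = 26/90.1 = 0.288568, so τ_n = 0.300975.
Rearranging for μ₀: μ₀ = (μ_n·τ_n − τ_data·x̄)/τ₀ = (-1.3930·0.300975 − 0.288568·-1.9) / 0.012407 = 0.129021/0.012407 ≈ 10.4.

μ₀ = 10.4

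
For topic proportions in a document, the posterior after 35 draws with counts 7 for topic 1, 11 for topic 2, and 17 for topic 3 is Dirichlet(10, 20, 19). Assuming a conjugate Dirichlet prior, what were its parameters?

Dirichlet(3, 9, 2)

For a Dirichlet(α) prior with multinomial counts c, the posterior is Dirichlet(α + c) componentwise.
Subtract each count from the matching posterior parameter: 10−7=3, 20−11=9, 19−17=2.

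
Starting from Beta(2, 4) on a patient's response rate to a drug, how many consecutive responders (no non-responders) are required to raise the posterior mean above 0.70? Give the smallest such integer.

After k responders and 0 non-responders the posterior is Beta(2+k, 4), with mean (2+k)/(2+4+k).
Set (2+k)/(6+k) > 0.70 and solve: k > (0.70·6 − 2)/(1 − 0.70) = 7.333.
The smallest integer exceeding 7.333 is 8.

k = 8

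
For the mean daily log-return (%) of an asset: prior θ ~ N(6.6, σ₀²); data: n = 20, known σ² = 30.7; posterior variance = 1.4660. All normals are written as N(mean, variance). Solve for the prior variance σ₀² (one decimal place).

Posterior precision equals prior precision plus data precision: 1/σ_n² = 1/σ₀² + n/σ².
So 1/σ₀² = 1/1.4660 − 20/30.7 = 0.682128 − 0.651466 = 0.030662.
Hence σ₀² = 1/0.030662 ≈ 32.6.

σ₀² = 32.6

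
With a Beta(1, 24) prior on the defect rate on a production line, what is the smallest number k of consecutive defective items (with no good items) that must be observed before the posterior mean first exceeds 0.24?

After k defective items and 0 good items the posterior is Beta(1+k, 24), with mean (1+k)/(1+24+k).
Set (1+k)/(25+k) > 0.24 and solve: k > (0.24·25 − 1)/(1 − 0.24) = 6.579.
The smallest integer exceeding 6.579 is 7.

k = 7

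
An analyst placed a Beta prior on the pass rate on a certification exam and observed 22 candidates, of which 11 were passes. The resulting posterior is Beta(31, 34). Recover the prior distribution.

Beta(20, 23)

Beta is conjugate to the binomial likelihood: posterior = Beta(α+s, β+f).
So α = 31 − 11 = 20 and β = 34 − 11 = 23.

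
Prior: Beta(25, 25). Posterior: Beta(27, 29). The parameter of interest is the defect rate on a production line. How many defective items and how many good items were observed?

2 defective items and 4 good items

A Beta(α, β) prior with s successes and f failures in binomial data gives a Beta(α+s, β+f) posterior.
Match parameters: s=27−25=2, f=29−25=4.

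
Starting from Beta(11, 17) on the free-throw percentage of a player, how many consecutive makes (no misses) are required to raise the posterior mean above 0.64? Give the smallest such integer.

k = 20

After k makes and 0 misses the posterior is Beta(11+k, 17), with mean (11+k)/(11+17+k).
Set (11+k)/(28+k) > 0.64 and solve: k > (0.64·28 − 11)/(1 − 0.64) = 19.222.
The smallest integer exceeding 19.222 is 20, and checking k=20: (31)/(48) = 0.6458 > 0.64.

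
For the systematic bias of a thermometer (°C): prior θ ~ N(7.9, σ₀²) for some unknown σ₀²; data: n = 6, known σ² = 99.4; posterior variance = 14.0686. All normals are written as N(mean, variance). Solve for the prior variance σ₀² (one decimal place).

Posterior precision equals prior precision plus data precision: 1/σ_n² = 1/σ₀² + n/σ².
So 1/σ₀² = 1/14.0686 − 6/99.4 = 0.071080 − 0.060362 = 0.010718.
Hence σ₀² = 1/0.010718 ≈ 93.3.

σ₀² = 93.3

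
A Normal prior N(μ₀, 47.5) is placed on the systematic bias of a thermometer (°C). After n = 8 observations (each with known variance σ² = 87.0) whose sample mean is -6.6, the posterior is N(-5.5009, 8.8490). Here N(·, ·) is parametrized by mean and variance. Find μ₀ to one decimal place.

μ₀ = -0.7

With known observation variance, the Normal–Normal posterior has precision τ_n = τ₀ + n/σ² and mean μ_n = (τ₀μ₀ + (n/σ²)x̄)/τ_n.
Here τ₀ = 1/47.5 = 0.021053 and τ_data = 8/87.0 = 0.091954, so τ_n = 0.113007.
Rearranging for μ₀: μ₀ = (μ_n·τ_n − τ_data·x̄)/τ₀ = (-5.5009·0.113007 − 0.091954·-6.6) / 0.021053 = -0.014744/0.021053 ≈ -0.7.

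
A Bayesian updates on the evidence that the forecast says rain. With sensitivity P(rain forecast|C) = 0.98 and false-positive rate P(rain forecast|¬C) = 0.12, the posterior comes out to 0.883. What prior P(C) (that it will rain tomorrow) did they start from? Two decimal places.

In odds form, posterior odds = prior odds × likelihood ratio, so prior odds = posterior odds ÷ LR.
Posterior odds = 0.883/(1−0.883) = 7.5470. LR = 0.98/0.12 = 8.1667.
Prior odds = 7.5470/8.1667 = 0.9241, so P(C) = 0.9241/(1+0.9241) ≈ 0.48.

P(C) = 0.48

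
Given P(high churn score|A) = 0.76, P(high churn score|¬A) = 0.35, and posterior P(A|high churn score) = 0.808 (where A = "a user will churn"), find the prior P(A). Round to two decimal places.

Bayes' rule in odds form gives O(A|E) = O(A)·[P(E|A)/P(E|¬A)], hence O(A) = O(A|E)/LR.
Posterior odds = 0.808/(1−0.808) = 4.2083. LR = 0.76/0.35 = 2.1714.
Prior odds = 4.2083/2.1714 = 1.9381, so P(A) = 1.9381/(1+1.9381) ≈ 0.66.

P(A) = 0.66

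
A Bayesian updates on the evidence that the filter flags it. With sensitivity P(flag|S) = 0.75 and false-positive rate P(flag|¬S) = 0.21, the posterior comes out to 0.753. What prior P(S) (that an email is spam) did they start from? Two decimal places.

Bayes' rule in odds form gives O(S|E) = O(S)·[P(E|S)/P(E|¬S)], hence O(S) = O(S|E)/LR.
Posterior odds = 0.753/(1−0.753) = 3.0486. LR = 0.75/0.21 = 3.5714.
Prior odds = 3.0486/3.5714 = 0.8536, so P(S) = 0.8536/(1+0.8536) ≈ 0.46.

P(S) = 0.46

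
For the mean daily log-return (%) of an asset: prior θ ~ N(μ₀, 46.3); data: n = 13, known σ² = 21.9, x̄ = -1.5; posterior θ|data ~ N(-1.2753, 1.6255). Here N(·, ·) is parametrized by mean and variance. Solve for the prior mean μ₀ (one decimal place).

μ₀ = 4.9

The posterior mean is a precision-weighted average: μ_n = (τ₀μ₀ + τ_data·x̄)/(τ₀+τ_data), with τ₀=1/σ₀² and τ_data=n/σ².
Here τ₀ = 1/46.3 = 0.021598 and τ_data = 13/21.9 = 0.593607, so τ_n = 0.615205.
Rearranging for μ₀: μ₀ = (μ_n·τ_n − τ_data·x̄)/τ₀ = (-1.2753·0.615205 − 0.593607·-1.5) / 0.021598 = 0.105840/0.021598 ≈ 4.9.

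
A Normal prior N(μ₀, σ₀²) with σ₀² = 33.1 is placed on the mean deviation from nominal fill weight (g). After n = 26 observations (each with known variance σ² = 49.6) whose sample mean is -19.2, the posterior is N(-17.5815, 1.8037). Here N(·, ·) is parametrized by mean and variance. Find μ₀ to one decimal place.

The posterior mean is a precision-weighted average: μ_n = (τ₀μ₀ + τ_data·x̄)/(τ₀+τ_data), with τ₀=1/σ₀² and τ_data=n/σ².
Here τ₀ = 1/33.1 = 0.030211 and τ_data = 26/49.6 = 0.524194, so τ_n = 0.554405.
Rearranging for μ₀: μ₀ = (μ_n·τ_n − τ_data·x̄)/τ₀ = (-17.5815·0.554405 − 0.524194·-19.2) / 0.030211 = 0.317253/0.030211 ≈ 10.5.

μ₀ = 10.5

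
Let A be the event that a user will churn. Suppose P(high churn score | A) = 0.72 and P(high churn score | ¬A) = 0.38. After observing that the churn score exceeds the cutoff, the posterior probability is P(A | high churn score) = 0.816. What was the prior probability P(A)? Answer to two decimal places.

P(A) = 0.70

In odds form, posterior odds = prior odds × likelihood ratio, so prior odds = posterior odds ÷ LR.
Posterior odds = 0.816/(1−0.816) = 4.4348. LR = 0.72/0.38 = 1.8947.
Prior odds = 4.4348/1.8947 = 2.3406, so P(A) = 2.3406/(1+2.3406) ≈ 0.70.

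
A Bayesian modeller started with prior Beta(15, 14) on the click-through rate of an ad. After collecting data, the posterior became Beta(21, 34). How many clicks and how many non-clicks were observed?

6 clicks and 20 non-clicks

Beta is conjugate to the binomial likelihood: posterior = Beta(α+s, β+f).
Match parameters: s=21−15=6, f=34−14=20.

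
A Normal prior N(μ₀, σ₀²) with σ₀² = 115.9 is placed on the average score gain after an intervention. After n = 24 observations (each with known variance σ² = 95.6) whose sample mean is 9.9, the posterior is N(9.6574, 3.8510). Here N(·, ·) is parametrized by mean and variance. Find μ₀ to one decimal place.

μ₀ = 2.6

With known observation variance, the Normal–Normal posterior has precision τ_n = τ₀ + n/σ² and mean μ_n = (τ₀μ₀ + (n/σ²)x̄)/τ_n.
Here τ₀ = 1/115.9 = 0.008628 and τ_data = 24/95.6 = 0.251046, so τ_n = 0.259674.
Rearranging for μ₀: μ₀ = (μ_n·τ_n − τ_data·x̄)/τ₀ = (9.6574·0.259674 − 0.251046·9.9) / 0.008628 = 0.022420/0.008628 ≈ 2.6.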